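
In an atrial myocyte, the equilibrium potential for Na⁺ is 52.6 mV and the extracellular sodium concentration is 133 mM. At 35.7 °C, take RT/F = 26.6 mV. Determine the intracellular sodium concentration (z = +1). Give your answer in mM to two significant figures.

18 mM

Nernst: E = (26.6/1) · ln([out]/[in]), so ln([out]/[in]) = 52.6 × 1 / 26.6 = 1.9774.
[out]/[in] = e^(1.9774) = 7.224.
[in] = 133 / 7.224 = 18.41 mM.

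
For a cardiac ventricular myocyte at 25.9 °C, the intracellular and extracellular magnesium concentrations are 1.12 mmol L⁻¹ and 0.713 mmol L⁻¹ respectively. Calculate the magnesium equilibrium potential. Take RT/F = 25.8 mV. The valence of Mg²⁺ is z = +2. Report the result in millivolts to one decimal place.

-5.8 mV

E = (25.8/z) · ln([Mg²⁺]_out/[Mg²⁺]_in) with z = +2.
= (25.8/2) · ln(0.713/1.12) = 12.90 · ln(0.6366)
= 12.90 · (-0.4516) = -5.83 mV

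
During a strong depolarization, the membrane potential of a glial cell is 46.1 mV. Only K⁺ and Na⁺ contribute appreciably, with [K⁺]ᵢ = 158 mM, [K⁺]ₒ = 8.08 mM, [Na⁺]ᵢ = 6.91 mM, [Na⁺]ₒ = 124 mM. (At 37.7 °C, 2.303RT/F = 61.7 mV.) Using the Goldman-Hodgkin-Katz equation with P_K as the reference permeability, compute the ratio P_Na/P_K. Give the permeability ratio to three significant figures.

10.2

Let α = P_Na/P_K. GHK: Vm = 61.7·log₁₀[(Kₒ + α·Naₒ)/(Kᵢ + α·Naᵢ)].
10^(Vm/61.7) = 10^(46.1/61.7) = 5.5868
So 5.5868·(Kᵢ + α·Naᵢ) = Kₒ + α·Naₒ → α = (5.5868·158.0 − 8.08) / (124.0 − 5.5868·6.91)
α = (882.7 − 8.08) / (124.0 − 38.6) = 874.6/85.4 = 10.24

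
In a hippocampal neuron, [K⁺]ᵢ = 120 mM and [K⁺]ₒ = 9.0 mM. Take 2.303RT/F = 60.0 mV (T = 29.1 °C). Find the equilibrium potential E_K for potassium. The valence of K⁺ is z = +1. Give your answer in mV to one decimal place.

E = (60.0/z) · log₁₀([K⁺]_out/[K⁺]_in) with z = +1.
= (60.0/1) · log₁₀(9.0/120) = 60.00 · log₁₀(0.075)
= 60.00 · (-1.1249) = -67.50 mV

-67.5 mV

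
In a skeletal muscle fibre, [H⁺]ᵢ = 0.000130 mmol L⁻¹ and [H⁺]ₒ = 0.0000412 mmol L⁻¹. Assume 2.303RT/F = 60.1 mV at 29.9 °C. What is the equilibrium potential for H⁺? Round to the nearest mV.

E = (60.1/z) · log₁₀([H⁺]_out/[H⁺]_in) with z = +1.
= (60.1/1) · log₁₀(0.0000412/0.000130) = 60.10 · log₁₀(0.3169)
= 60.10 · (-0.4990) = -29.99 mV

-30 mV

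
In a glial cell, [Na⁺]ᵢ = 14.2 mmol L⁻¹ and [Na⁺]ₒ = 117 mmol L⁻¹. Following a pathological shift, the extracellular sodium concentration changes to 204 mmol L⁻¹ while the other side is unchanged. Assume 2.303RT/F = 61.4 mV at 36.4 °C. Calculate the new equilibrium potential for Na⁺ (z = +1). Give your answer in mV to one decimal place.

71.1 mV

After the shift: [Na⁺]_out = 204, [Na⁺]_in = 14.2 mmol L⁻¹.
E_new = (61.4/1)·log₁₀(204/14.2) = 61.40 · (1.1573) = 71.06 mV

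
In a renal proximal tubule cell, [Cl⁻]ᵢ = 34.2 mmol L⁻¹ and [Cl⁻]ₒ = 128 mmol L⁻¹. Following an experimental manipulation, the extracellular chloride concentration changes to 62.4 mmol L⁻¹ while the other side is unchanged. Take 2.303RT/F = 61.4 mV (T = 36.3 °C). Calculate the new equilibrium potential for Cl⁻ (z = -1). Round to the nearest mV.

After the shift: [Cl⁻]_out = 62.4, [Cl⁻]_in = 34.2 mmol L⁻¹.
E_new = (61.4/-1)·log₁₀(62.4/34.2) = -61.40 · (0.2612) = -16.04 mV

-16 mV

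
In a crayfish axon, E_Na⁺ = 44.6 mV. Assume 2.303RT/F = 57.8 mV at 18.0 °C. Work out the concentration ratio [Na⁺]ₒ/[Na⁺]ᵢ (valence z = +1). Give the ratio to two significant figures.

log₁₀([out]/[in]) = E·z/(57.8) = 44.6 × 1 / 57.8 = 0.7716
[out]/[in] = 10^(0.7716) = 5.911

5.9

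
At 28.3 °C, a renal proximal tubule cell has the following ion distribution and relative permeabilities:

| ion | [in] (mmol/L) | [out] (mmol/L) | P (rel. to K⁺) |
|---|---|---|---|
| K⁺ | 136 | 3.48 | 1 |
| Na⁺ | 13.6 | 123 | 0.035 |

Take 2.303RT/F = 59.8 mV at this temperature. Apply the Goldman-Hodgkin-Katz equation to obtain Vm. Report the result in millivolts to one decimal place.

-74.4 mV

Vm = 59.8 · log₁₀[(Σ P·[cation]ₒ + Σ P·[anion]ᵢ) / (Σ P·[cation]ᵢ + Σ P·[anion]ₒ)]
Numerator = 1×3.48 + 0.035×123 = 7.785
Denominator = 1×136 + 0.035×13.6 = 136.5
Vm = 59.8 · log₁₀(0.057043) = 59.8 × (-1.2438) = -74.38 mV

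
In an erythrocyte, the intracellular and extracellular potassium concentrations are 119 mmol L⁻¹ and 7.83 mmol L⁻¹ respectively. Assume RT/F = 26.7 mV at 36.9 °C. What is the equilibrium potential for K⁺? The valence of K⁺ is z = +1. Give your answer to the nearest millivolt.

-73 mV

E = (26.7/z) · ln([K⁺]_out/[K⁺]_in) with z = +1.
= (26.7/1) · ln(7.83/119) = 26.70 · ln(0.0658)
= 26.70 · (-2.7212) = -72.65 mV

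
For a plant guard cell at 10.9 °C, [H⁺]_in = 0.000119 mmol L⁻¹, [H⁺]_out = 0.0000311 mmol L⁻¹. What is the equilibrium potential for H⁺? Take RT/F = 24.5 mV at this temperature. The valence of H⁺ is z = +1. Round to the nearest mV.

-33 mV

E = (24.5/z) · ln([H⁺]_out/[H⁺]_in) with z = +1.
= (24.5/1) · ln(0.0000311/0.000119) = 24.50 · ln(0.2613)
= 24.50 · (-1.3419) = -32.88 mV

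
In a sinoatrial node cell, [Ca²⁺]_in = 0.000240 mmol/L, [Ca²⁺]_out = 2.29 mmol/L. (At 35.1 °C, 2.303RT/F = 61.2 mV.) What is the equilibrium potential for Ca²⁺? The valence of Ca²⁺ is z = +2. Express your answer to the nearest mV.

E = (61.2/z) · log₁₀([Ca²⁺]_out/[Ca²⁺]_in) with z = +2.
= (61.2/2) · log₁₀(2.29/0.000240) = 30.60 · log₁₀(9542)
= 30.60 · (3.9796) = 121.78 mV

122 mV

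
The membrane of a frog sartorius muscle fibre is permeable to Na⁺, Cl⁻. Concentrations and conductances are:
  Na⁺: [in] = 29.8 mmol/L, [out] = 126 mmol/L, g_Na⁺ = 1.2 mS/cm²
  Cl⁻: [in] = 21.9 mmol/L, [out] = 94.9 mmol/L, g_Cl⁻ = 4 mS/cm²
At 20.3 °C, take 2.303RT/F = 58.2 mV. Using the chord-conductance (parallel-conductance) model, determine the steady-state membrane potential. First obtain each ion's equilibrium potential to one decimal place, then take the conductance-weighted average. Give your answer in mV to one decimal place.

-20.1 mV

E_Na⁺ = (58.2/1)·log₁₀(126/29.8) = 36.4 mV
E_Cl⁻ = (58.2/-1)·log₁₀(94.9/21.9) = -37.1 mV
Vm = (Σ gᵢEᵢ)/(Σ gᵢ) = (1.2·36.4 + 4·-37.1) / (1.2 + 4)
= -104.72 / 5.2 = -20.14 mV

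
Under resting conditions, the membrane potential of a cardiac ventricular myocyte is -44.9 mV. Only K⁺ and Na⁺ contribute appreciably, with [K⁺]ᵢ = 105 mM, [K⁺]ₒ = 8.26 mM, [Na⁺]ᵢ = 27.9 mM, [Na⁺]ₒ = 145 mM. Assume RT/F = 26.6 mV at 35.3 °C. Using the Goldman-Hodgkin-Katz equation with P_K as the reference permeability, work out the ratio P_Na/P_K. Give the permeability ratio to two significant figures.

Let α = P_Na/P_K. GHK: Vm = 26.6·ln[(Kₒ + α·Naₒ)/(Kᵢ + α·Naᵢ)].
e^(Vm/26.6) = e^(-44.9/26.6) = 0.18489
So 0.18489·(Kᵢ + α·Naᵢ) = Kₒ + α·Naₒ → α = (0.18489·105.0 − 8.26) / (145.0 − 0.18489·27.9)
α = (19.41 − 8.26) / (145.0 − 5.159) = 11.15/139.8 = 0.07976

0.080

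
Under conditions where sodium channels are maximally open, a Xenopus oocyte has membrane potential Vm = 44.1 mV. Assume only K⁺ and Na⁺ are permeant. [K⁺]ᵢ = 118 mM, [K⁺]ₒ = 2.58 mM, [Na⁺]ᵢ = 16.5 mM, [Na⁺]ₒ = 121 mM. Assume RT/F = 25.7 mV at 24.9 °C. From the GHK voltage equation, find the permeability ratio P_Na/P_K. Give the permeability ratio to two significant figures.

Let α = P_Na/P_K. GHK: Vm = 25.7·ln[(Kₒ + α·Naₒ)/(Kᵢ + α·Naᵢ)].
e^(Vm/25.7) = e^(44.1/25.7) = 5.562
So 5.562·(Kᵢ + α·Naᵢ) = Kₒ + α·Naₒ → α = (5.562·118.0 − 2.58) / (121.0 − 5.562·16.5)
α = (656.3 − 2.58) / (121.0 − 91.77) = 653.7/29.23 = 22.37

22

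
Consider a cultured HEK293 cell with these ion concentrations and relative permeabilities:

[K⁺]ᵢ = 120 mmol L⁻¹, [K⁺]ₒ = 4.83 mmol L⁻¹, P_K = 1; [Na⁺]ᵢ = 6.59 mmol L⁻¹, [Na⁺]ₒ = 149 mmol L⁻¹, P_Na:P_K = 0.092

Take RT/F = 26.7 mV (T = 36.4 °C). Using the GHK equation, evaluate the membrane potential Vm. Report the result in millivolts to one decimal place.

-50.0 mV

Vm = 26.7 · ln[(Σ P·[cation]ₒ + Σ P·[anion]ᵢ) / (Σ P·[cation]ᵢ + Σ P·[anion]ₒ)]
Numerator = 1×4.83 + 0.092×149 = 18.54
Denominator = 1×120 + 0.092×6.59 = 120.6
Vm = 26.7 · ln(0.15371) = 26.7 × (-1.8727) = -50.00 mV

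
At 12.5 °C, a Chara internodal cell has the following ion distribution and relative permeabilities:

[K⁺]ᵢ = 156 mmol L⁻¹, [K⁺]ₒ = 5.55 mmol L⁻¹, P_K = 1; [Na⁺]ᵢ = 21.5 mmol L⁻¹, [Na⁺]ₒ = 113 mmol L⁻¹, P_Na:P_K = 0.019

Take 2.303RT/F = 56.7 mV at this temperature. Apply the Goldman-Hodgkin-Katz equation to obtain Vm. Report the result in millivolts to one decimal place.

Vm = 56.7 · log₁₀[(Σ P·[cation]ₒ + Σ P·[anion]ᵢ) / (Σ P·[cation]ᵢ + Σ P·[anion]ₒ)]
Numerator = 1×5.55 + 0.019×113 = 7.697
Denominator = 1×156 + 0.019×21.5 = 156.4
Vm = 56.7 · log₁₀(0.049211) = 56.7 × (-1.3079) = -74.16 mV

-74.2 mV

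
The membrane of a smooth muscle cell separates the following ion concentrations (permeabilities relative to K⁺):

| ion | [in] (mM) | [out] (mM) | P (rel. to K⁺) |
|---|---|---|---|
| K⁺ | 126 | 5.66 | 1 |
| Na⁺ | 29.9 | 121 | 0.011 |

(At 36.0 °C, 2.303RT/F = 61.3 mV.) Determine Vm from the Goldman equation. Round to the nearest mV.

-77 mV

Vm = 61.3 · log₁₀[(Σ P·[cation]ₒ + Σ P·[anion]ᵢ) / (Σ P·[cation]ᵢ + Σ P·[anion]ₒ)]
Numerator = 1×5.66 + 0.011×121 = 6.991
Denominator = 1×126 + 0.011×29.9 = 126.3
Vm = 61.3 · log₁₀(0.05534) = 61.3 × (-1.2570) = -77.05 mV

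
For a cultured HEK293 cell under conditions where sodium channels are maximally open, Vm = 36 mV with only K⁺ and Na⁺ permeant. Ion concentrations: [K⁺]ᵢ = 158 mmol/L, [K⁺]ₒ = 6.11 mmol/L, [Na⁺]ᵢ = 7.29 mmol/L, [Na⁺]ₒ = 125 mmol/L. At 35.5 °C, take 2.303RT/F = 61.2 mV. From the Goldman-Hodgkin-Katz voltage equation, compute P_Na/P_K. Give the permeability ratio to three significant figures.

Let α = P_Na/P_K. GHK: Vm = 61.2·log₁₀[(Kₒ + α·Naₒ)/(Kᵢ + α·Naᵢ)].
10^(Vm/61.2) = 10^(36.0/61.2) = 3.8747
So 3.8747·(Kᵢ + α·Naᵢ) = Kₒ + α·Naₒ → α = (3.8747·158.0 − 6.11) / (125.0 − 3.8747·7.29)
α = (612.2 − 6.11) / (125.0 − 28.25) = 606.1/96.75 = 6.264

6.26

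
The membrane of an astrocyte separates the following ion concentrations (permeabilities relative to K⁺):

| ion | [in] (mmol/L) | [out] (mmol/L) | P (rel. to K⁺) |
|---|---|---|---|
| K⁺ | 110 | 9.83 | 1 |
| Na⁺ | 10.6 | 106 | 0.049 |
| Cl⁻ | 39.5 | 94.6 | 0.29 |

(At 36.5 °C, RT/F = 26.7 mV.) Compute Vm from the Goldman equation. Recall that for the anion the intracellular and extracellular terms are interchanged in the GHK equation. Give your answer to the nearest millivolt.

Vm = 26.7 · ln[(Σ P·[cation]ₒ + Σ P·[anion]ᵢ) / (Σ P·[cation]ᵢ + Σ P·[anion]ₒ)]
Numerator = 1×9.83 + 0.049×106 + 0.29×39.5 = 26.48
Denominator = 1×110 + 0.049×10.6 + 0.29×94.6 = 138
Vm = 26.7 · ln(0.19194) = 26.7 × (-1.6506) = -44.07 mV

-44 mV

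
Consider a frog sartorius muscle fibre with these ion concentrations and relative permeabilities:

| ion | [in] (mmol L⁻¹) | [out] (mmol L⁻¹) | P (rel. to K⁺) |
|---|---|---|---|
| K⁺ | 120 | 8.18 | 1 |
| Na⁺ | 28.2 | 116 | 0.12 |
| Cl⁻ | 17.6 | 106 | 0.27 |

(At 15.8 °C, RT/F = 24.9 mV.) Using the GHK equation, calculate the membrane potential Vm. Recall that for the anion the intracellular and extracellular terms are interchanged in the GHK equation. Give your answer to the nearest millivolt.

Vm = 24.9 · ln[(Σ P·[cation]ₒ + Σ P·[anion]ᵢ) / (Σ P·[cation]ᵢ + Σ P·[anion]ₒ)]
Numerator = 1×8.18 + 0.12×116 + 0.27×17.6 = 26.85
Denominator = 1×120 + 0.12×28.2 + 0.27×106 = 152
Vm = 24.9 · ln(0.17665) = 24.9 × (-1.7336) = -43.17 mV

-43 mV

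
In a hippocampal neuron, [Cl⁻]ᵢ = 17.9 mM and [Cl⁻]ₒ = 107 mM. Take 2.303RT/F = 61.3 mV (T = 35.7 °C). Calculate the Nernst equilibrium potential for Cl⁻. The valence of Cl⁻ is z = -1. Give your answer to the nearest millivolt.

E = (61.3/z) · log₁₀([Cl⁻]_out/[Cl⁻]_in) with z = -1.
For an anion, dividing by z = -1 reverses the sign.
= (61.3/-1) · log₁₀(107/17.9) = -61.30 · log₁₀(5.978)
= -61.30 · (0.7765) = -47.60 mV

-48 mV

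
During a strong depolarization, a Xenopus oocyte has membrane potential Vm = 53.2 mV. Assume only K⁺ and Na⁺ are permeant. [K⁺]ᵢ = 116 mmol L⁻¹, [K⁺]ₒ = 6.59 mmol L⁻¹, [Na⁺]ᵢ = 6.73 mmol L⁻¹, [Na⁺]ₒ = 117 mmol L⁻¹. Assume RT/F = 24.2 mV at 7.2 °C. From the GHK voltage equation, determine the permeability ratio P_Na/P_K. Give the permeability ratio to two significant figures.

18

Let α = P_Na/P_K. GHK: Vm = 24.2·ln[(Kₒ + α·Naₒ)/(Kᵢ + α·Naᵢ)].
e^(Vm/24.2) = e^(53.2/24.2) = 9.0101
So 9.0101·(Kᵢ + α·Naᵢ) = Kₒ + α·Naₒ → α = (9.0101·116.0 − 6.59) / (117.0 − 9.0101·6.73)
α = (1045 − 6.59) / (117.0 − 60.64) = 1039/56.36 = 18.43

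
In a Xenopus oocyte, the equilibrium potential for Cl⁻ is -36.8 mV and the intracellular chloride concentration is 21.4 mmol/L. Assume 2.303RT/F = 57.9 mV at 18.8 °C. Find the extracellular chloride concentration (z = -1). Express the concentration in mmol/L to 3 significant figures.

92.5 mmol/L

Nernst: E = (57.9/-1) · log₁₀([out]/[in]), so log₁₀([out]/[in]) = -36.8 × -1 / 57.9 = 0.6356.
[out]/[in] = 10^(0.6356) = 4.321.
[out] = 4.321 × 21.4 = 92.47 mmol/L.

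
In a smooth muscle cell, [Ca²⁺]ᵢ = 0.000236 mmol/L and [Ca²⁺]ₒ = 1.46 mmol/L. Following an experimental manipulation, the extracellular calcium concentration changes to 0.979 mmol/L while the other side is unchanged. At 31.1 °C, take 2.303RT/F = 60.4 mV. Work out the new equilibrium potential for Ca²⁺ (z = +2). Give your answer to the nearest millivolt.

After the shift: [Ca²⁺]_out = 0.979, [Ca²⁺]_in = 0.000236 mmol/L.
E_new = (60.4/2)·log₁₀(0.979/0.000236) = 30.20 · (3.6179) = 109.26 mV

109 mV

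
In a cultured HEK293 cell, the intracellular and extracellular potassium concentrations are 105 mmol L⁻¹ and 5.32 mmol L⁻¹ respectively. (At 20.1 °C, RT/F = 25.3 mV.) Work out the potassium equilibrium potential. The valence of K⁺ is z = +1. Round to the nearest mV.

E = (25.3/z) · ln([K⁺]_out/[K⁺]_in) with z = +1.
= (25.3/1) · ln(5.32/105) = 25.30 · ln(0.05067)
= 25.30 · (-2.9825) = -75.46 mV

-75 mV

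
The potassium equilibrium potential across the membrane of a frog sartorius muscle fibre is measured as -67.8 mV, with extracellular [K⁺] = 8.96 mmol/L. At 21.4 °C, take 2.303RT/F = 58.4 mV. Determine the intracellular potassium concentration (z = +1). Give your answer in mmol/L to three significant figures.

Nernst: E = (58.4/1) · log₁₀([out]/[in]), so log₁₀([out]/[in]) = -67.8 × 1 / 58.4 = -1.1610.
[out]/[in] = 10^(-1.1610) = 0.06903.
[in] = 8.96 / 0.06903 = 129.8 mmol/L.

130 mmol/L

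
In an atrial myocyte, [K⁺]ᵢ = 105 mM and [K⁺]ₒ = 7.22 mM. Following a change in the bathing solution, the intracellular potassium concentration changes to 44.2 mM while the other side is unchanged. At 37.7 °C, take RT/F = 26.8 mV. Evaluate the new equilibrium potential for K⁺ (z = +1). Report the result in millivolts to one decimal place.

-48.6 mV

After the shift: [K⁺]_out = 7.22, [K⁺]_in = 44.2 mM.
E_new = (26.8/1)·ln(7.22/44.2) = 26.80 · (-1.8119) = -48.56 mV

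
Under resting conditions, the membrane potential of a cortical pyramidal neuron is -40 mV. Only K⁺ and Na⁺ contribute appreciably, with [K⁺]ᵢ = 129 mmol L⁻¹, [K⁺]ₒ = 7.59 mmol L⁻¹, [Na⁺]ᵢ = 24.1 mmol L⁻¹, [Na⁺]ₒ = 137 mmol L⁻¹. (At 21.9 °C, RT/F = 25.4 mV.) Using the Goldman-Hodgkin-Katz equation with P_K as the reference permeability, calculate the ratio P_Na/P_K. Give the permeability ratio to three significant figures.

Let α = P_Na/P_K. GHK: Vm = 25.4·ln[(Kₒ + α·Naₒ)/(Kᵢ + α·Naᵢ)].
e^(Vm/25.4) = e^(-40.0/25.4) = 0.20705
So 0.20705·(Kᵢ + α·Naᵢ) = Kₒ + α·Naₒ → α = (0.20705·129.0 − 7.59) / (137.0 − 0.20705·24.1)
α = (26.71 − 7.59) / (137.0 − 4.99) = 19.12/132 = 0.1448

0.145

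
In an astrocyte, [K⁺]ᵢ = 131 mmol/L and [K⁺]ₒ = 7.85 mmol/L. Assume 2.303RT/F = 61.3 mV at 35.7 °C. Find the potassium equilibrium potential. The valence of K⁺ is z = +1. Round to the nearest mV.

-75 mV

E = (61.3/z) · log₁₀([K⁺]_out/[K⁺]_in) with z = +1.
= (61.3/1) · log₁₀(7.85/131) = 61.30 · log₁₀(0.05992)
= 61.30 · (-1.2224) = -74.93 mV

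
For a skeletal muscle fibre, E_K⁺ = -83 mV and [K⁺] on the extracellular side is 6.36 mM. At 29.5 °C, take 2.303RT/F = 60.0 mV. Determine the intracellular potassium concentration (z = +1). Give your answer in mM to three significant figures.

154 mM

Nernst: E = (60.0/1) · log₁₀([out]/[in]), so log₁₀([out]/[in]) = -83.0 × 1 / 60.0 = -1.3833.
[out]/[in] = 10^(-1.3833) = 0.04137.
[in] = 6.36 / 0.04137 = 153.7 mM.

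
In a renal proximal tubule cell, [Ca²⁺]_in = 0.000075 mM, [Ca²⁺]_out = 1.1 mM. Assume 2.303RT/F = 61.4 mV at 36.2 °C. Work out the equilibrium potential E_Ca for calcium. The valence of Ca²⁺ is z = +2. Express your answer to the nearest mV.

E = (61.4/z) · log₁₀([Ca²⁺]_out/[Ca²⁺]_in) with z = +2.
= (61.4/2) · log₁₀(1.1/0.000075) = 30.70 · log₁₀(1.467e+04)
= 30.70 · (4.1663) = 127.91 mV

128 mV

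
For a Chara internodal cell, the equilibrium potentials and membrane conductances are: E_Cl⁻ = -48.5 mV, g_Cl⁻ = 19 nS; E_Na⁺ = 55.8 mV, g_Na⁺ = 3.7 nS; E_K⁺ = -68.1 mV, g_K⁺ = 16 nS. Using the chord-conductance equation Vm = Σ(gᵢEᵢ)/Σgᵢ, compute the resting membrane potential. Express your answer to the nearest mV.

-47 mV

Σ gᵢEᵢ = 19·(-48.5) + 3.7·(55.8) + 16·(-68.1) = -1804.64
Σ gᵢ = 19 + 3.7 + 16 = 38.7
Vm = -1804.64 / 38.7 = -46.63 mV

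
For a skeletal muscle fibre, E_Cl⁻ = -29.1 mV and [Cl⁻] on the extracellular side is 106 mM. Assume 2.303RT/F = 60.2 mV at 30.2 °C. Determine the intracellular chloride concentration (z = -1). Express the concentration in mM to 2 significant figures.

35 mM

Nernst: E = (60.2/-1) · log₁₀([out]/[in]), so log₁₀([out]/[in]) = -29.1 × -1 / 60.2 = 0.4834.
[out]/[in] = 10^(0.4834) = 3.044.
[in] = 106 / 3.044 = 34.83 mM.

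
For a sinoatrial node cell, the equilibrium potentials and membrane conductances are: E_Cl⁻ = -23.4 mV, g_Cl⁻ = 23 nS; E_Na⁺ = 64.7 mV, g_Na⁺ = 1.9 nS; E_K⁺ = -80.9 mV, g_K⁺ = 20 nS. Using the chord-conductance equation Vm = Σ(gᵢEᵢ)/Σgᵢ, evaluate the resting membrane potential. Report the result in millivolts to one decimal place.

-45.3 mV

Σ gᵢEᵢ = 23·(-23.4) + 1.9·(64.7) + 20·(-80.9) = -2033.27
Σ gᵢ = 23 + 1.9 + 20 = 44.9
Vm = -2033.27 / 44.9 = -45.28 mV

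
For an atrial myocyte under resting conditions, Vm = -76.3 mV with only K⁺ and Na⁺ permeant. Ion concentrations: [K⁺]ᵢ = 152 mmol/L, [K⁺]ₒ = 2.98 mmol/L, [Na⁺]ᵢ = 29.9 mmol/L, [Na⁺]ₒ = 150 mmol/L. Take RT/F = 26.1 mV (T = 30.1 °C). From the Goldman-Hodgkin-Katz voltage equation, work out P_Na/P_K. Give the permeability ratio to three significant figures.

Let α = P_Na/P_K. GHK: Vm = 26.1·ln[(Kₒ + α·Naₒ)/(Kᵢ + α·Naᵢ)].
e^(Vm/26.1) = e^(-76.3/26.1) = 0.053752
So 0.053752·(Kᵢ + α·Naᵢ) = Kₒ + α·Naₒ → α = (0.053752·152.0 − 2.98) / (150.0 − 0.053752·29.9)
α = (8.17 − 2.98) / (150.0 − 1.607) = 5.19/148.4 = 0.03498

0.0350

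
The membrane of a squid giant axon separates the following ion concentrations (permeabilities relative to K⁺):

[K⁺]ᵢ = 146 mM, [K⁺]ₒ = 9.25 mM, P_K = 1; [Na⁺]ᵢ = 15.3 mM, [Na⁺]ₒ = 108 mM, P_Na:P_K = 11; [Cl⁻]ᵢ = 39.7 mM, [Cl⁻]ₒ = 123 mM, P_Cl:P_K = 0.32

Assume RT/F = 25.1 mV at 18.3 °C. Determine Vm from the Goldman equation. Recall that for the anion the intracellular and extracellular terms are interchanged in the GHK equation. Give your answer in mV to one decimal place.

30.9 mV

Vm = 25.1 · ln[(Σ P·[cation]ₒ + Σ P·[anion]ᵢ) / (Σ P·[cation]ᵢ + Σ P·[anion]ₒ)]
Numerator = 1×9.25 + 11×108 + 0.32×39.7 = 1210
Denominator = 1×146 + 11×15.3 + 0.32×123 = 353.7
Vm = 25.1 · ln(3.4212) = 25.1 × (1.2300) = 30.87 mV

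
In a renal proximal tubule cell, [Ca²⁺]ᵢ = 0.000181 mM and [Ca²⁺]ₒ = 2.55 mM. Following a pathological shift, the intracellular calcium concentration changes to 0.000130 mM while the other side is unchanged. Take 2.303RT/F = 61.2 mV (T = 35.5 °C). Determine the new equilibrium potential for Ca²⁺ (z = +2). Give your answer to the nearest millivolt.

131 mV

After the shift: [Ca²⁺]_out = 2.55, [Ca²⁺]_in = 0.000130 mM.
E_new = (61.2/2)·log₁₀(2.55/0.000130) = 30.60 · (4.2926) = 131.35 mV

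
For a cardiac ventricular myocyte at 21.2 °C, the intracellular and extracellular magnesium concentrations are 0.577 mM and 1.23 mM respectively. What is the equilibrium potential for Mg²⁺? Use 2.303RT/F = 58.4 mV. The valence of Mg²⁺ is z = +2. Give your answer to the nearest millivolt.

10 mV

E = (58.4/z) · log₁₀([Mg²⁺]_out/[Mg²⁺]_in) with z = +2.
= (58.4/2) · log₁₀(1.23/0.577) = 29.20 · log₁₀(2.132)
= 29.20 · (0.3287) = 9.60 mV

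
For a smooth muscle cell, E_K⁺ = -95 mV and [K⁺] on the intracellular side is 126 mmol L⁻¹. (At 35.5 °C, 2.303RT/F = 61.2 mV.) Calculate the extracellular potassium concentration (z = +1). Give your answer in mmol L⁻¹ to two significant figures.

Nernst: E = (61.2/1) · log₁₀([out]/[in]), so log₁₀([out]/[in]) = -95.0 × 1 / 61.2 = -1.5523.
[out]/[in] = 10^(-1.5523) = 0.02804.
[out] = 0.02804 × 126 = 3.533 mmol L⁻¹.

3.5 mmol L⁻¹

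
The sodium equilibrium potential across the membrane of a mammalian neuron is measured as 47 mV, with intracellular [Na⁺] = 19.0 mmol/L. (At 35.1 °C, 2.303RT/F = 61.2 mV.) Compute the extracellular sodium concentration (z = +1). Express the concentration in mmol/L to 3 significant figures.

Nernst: E = (61.2/1) · log₁₀([out]/[in]), so log₁₀([out]/[in]) = 47.0 × 1 / 61.2 = 0.7680.
[out]/[in] = 10^(0.7680) = 5.861.
[out] = 5.861 × 19.0 = 111.4 mmol/L.

111 mmol/L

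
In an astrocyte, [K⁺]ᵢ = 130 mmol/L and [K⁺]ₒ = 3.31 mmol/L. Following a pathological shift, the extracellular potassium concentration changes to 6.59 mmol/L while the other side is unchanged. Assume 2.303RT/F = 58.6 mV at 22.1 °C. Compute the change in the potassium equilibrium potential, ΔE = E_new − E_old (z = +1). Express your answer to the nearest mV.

18 mV

E_old = (58.6/1)·log₁₀(3.31/130) = -93.42 mV
E_new = (58.6/1)·log₁₀(6.59/130) = -75.89 mV
ΔE = -75.89 − (-93.42) = 17.52 mV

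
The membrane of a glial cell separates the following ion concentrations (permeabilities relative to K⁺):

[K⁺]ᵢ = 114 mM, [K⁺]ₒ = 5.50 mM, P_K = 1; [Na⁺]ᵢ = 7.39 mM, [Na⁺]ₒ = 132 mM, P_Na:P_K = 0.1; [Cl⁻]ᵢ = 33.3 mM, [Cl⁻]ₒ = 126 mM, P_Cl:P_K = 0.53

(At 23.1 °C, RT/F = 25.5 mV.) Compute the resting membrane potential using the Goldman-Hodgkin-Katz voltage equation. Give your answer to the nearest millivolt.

Vm = 25.5 · ln[(Σ P·[cation]ₒ + Σ P·[anion]ᵢ) / (Σ P·[cation]ᵢ + Σ P·[anion]ₒ)]
Numerator = 1×5.50 + 0.1×132 + 0.53×33.3 = 36.35
Denominator = 1×114 + 0.1×7.39 + 0.53×126 = 181.5
Vm = 25.5 · ln(0.20025) = 25.5 × (-1.6082) = -41.01 mV

-41 mV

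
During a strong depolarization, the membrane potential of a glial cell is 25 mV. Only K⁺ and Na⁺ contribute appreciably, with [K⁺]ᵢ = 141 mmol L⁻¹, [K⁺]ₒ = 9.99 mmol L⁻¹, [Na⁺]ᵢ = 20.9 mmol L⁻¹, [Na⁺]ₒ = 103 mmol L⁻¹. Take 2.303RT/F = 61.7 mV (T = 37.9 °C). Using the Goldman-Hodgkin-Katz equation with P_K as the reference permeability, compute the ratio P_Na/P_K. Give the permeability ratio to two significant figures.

Let α = P_Na/P_K. GHK: Vm = 61.7·log₁₀[(Kₒ + α·Naₒ)/(Kᵢ + α·Naᵢ)].
10^(Vm/61.7) = 10^(25.0/61.7) = 2.5421
So 2.5421·(Kᵢ + α·Naᵢ) = Kₒ + α·Naₒ → α = (2.5421·141.0 − 9.99) / (103.0 − 2.5421·20.9)
α = (358.4 − 9.99) / (103.0 − 53.13) = 348.4/49.87 = 6.987

7.0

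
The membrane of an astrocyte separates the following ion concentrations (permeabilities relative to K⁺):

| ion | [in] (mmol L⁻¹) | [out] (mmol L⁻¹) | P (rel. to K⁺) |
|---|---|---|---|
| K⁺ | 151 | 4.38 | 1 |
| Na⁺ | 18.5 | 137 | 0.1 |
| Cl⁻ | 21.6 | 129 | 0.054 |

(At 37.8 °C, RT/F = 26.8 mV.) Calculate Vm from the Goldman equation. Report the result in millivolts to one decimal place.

-56.7 mV

Vm = 26.8 · ln[(Σ P·[cation]ₒ + Σ P·[anion]ᵢ) / (Σ P·[cation]ᵢ + Σ P·[anion]ₒ)]
Numerator = 1×4.38 + 0.1×137 + 0.054×21.6 = 19.25
Denominator = 1×151 + 0.1×18.5 + 0.054×129 = 159.8
Vm = 26.8 · ln(0.12043) = 26.8 × (-2.1167) = -56.73 mV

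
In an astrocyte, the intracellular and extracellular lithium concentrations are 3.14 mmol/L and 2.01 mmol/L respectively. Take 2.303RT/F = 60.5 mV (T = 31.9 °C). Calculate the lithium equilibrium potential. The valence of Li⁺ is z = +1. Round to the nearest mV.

-12 mV

E = (60.5/z) · log₁₀([Li⁺]_out/[Li⁺]_in) with z = +1.
= (60.5/1) · log₁₀(2.01/3.14) = 60.50 · log₁₀(0.6401)
= 60.50 · (-0.1937) = -11.72 mV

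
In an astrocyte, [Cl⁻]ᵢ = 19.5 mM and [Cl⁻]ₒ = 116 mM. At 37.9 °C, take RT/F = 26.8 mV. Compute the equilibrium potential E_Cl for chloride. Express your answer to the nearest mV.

E = (26.8/z) · ln([Cl⁻]_out/[Cl⁻]_in) with z = -1.
For an anion, dividing by z = -1 reverses the sign.
= (26.8/-1) · ln(116/19.5) = -26.80 · ln(5.949)
= -26.80 · (1.7832) = -47.79 mV

-48 mV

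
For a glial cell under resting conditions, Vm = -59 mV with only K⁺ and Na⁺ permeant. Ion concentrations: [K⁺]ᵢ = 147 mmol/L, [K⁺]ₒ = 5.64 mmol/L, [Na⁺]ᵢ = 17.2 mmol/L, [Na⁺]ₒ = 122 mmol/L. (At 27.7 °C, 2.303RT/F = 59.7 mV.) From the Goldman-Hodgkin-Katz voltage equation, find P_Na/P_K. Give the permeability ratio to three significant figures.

Let α = P_Na/P_K. GHK: Vm = 59.7·log₁₀[(Kₒ + α·Naₒ)/(Kᵢ + α·Naᵢ)].
10^(Vm/59.7) = 10^(-59.0/59.7) = 0.10274
So 0.10274·(Kᵢ + α·Naᵢ) = Kₒ + α·Naₒ → α = (0.10274·147.0 − 5.64) / (122.0 − 0.10274·17.2)
α = (15.1 − 5.64) / (122.0 − 1.767) = 9.462/120.2 = 0.0787

0.0787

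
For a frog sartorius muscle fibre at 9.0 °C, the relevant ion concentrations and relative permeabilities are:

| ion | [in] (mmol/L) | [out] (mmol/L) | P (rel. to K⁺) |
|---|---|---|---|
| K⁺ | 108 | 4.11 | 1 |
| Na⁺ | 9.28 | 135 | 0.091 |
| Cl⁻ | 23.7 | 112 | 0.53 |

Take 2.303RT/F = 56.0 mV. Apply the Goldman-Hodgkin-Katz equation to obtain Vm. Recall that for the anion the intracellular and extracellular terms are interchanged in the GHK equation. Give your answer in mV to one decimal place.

Vm = 56.0 · log₁₀[(Σ P·[cation]ₒ + Σ P·[anion]ᵢ) / (Σ P·[cation]ᵢ + Σ P·[anion]ₒ)]
Numerator = 1×4.11 + 0.091×135 + 0.53×23.7 = 28.96
Denominator = 1×108 + 0.091×9.28 + 0.53×112 = 168.2
Vm = 56.0 · log₁₀(0.17215) = 56.0 × (-0.7641) = -42.79 mV

-42.8 mV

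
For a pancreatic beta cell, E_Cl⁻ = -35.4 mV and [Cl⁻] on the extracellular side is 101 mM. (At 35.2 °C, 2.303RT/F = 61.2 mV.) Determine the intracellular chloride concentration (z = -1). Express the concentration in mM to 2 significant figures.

Nernst: E = (61.2/-1) · log₁₀([out]/[in]), so log₁₀([out]/[in]) = -35.4 × -1 / 61.2 = 0.5784.
[out]/[in] = 10^(0.5784) = 3.788.
[in] = 101 / 3.788 = 26.66 mM.

27 mM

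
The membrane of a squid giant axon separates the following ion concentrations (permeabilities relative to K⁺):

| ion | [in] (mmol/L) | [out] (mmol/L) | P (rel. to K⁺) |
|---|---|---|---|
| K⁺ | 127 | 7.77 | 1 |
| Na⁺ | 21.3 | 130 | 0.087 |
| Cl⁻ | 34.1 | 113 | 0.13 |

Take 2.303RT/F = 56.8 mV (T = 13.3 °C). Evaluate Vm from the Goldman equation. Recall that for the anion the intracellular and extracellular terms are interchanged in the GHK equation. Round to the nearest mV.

Vm = 56.8 · log₁₀[(Σ P·[cation]ₒ + Σ P·[anion]ᵢ) / (Σ P·[cation]ᵢ + Σ P·[anion]ₒ)]
Numerator = 1×7.77 + 0.087×130 + 0.13×34.1 = 23.51
Denominator = 1×127 + 0.087×21.3 + 0.13×113 = 143.5
Vm = 56.8 · log₁₀(0.1638) = 56.8 × (-0.7857) = -44.63 mV

-45 mV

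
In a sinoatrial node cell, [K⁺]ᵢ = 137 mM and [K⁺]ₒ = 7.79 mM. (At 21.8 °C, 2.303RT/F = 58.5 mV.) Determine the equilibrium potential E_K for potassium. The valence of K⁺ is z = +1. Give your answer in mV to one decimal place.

-72.8 mV

E = (58.5/z) · log₁₀([K⁺]_out/[K⁺]_in) with z = +1.
= (58.5/1) · log₁₀(7.79/137) = 58.50 · log₁₀(0.05686)
= 58.50 · (-1.2452) = -72.84 mV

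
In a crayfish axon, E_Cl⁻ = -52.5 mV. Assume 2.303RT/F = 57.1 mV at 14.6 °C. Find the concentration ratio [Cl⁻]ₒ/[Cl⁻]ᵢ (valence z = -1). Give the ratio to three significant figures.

8.31

log₁₀([out]/[in]) = E·z/(57.1) = -52.5 × -1 / 57.1 = 0.9194
[out]/[in] = 10^(0.9194) = 8.307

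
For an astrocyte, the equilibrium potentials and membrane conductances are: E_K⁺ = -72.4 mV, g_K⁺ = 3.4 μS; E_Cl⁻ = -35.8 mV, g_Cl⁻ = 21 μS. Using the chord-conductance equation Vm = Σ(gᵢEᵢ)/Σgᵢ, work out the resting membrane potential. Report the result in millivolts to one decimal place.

Σ gᵢEᵢ = 3.4·(-72.4) + 21·(-35.8) = -997.96
Σ gᵢ = 3.4 + 21 = 24.4
Vm = -997.96 / 24.4 = -40.90 mV

-40.9 mV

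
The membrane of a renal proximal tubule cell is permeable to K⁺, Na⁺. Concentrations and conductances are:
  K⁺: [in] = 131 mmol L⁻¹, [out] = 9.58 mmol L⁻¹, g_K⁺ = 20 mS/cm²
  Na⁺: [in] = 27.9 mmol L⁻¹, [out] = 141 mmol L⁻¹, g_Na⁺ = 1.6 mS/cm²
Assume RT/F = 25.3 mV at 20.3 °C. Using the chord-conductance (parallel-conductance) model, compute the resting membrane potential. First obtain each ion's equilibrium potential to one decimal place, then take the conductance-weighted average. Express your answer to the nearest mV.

-58 mV

E_K⁺ = (25.3/1)·ln(9.58/131) = -66.2 mV
E_Na⁺ = (25.3/1)·ln(141/27.9) = 41.0 mV
Vm = (Σ gᵢEᵢ)/(Σ gᵢ) = (20·-66.2 + 1.6·41.0) / (20 + 1.6)
= -1258.40 / 21.6 = -58.26 mV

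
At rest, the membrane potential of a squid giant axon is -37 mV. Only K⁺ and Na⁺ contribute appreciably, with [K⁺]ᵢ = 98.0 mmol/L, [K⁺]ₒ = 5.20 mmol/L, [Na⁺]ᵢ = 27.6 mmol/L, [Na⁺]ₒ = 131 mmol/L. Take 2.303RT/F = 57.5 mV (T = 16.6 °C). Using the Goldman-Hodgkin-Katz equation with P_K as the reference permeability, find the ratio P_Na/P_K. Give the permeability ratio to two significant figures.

Let α = P_Na/P_K. GHK: Vm = 57.5·log₁₀[(Kₒ + α·Naₒ)/(Kᵢ + α·Naᵢ)].
10^(Vm/57.5) = 10^(-37.0/57.5) = 0.22726
So 0.22726·(Kᵢ + α·Naᵢ) = Kₒ + α·Naₒ → α = (0.22726·98.0 − 5.2) / (131.0 − 0.22726·27.6)
α = (22.27 − 5.2) / (131.0 − 6.272) = 17.07/124.7 = 0.1369

0.14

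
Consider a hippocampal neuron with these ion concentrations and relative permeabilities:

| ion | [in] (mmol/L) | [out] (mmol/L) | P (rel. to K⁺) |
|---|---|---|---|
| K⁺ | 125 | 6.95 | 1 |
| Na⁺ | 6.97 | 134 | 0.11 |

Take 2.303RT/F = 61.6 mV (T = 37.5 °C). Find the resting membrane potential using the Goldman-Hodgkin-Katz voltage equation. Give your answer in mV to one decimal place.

Vm = 61.6 · log₁₀[(Σ P·[cation]ₒ + Σ P·[anion]ᵢ) / (Σ P·[cation]ᵢ + Σ P·[anion]ₒ)]
Numerator = 1×6.95 + 0.11×134 = 21.69
Denominator = 1×125 + 0.11×6.97 = 125.8
Vm = 61.6 · log₁₀(0.17246) = 61.6 × (-0.7633) = -47.02 mV

-47.0 mV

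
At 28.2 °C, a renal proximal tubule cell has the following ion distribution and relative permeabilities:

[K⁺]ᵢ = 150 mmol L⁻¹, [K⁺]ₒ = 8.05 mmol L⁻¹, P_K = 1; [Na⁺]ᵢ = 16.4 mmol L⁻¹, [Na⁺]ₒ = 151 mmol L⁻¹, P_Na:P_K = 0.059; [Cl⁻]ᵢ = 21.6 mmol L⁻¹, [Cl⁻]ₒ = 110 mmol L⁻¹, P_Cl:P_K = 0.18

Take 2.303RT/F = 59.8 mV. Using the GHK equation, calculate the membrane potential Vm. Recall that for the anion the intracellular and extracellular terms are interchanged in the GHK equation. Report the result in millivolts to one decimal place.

-54.6 mV

Vm = 59.8 · log₁₀[(Σ P·[cation]ₒ + Σ P·[anion]ᵢ) / (Σ P·[cation]ᵢ + Σ P·[anion]ₒ)]
Numerator = 1×8.05 + 0.059×151 + 0.18×21.6 = 20.85
Denominator = 1×150 + 0.059×16.4 + 0.18×110 = 170.8
Vm = 59.8 · log₁₀(0.12208) = 59.8 × (-0.9134) = -54.62 mV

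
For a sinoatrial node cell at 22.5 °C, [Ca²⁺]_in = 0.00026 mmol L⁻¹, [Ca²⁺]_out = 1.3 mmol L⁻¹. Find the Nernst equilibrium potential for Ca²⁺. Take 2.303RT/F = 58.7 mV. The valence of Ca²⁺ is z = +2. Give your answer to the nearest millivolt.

109 mV

E = (58.7/z) · log₁₀([Ca²⁺]_out/[Ca²⁺]_in) with z = +2.
= (58.7/2) · log₁₀(1.3/0.00026) = 29.35 · log₁₀(5000)
= 29.35 · (3.6990) = 108.56 mV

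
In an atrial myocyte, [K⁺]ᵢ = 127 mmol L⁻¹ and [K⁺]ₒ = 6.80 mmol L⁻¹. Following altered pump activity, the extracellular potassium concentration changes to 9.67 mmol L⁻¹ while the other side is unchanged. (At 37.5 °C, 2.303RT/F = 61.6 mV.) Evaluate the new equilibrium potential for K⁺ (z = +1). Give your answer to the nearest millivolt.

-69 mV

After the shift: [K⁺]_out = 9.67, [K⁺]_in = 127 mmol L⁻¹.
E_new = (61.6/1)·log₁₀(9.67/127) = 61.60 · (-1.1184) = -68.89 mV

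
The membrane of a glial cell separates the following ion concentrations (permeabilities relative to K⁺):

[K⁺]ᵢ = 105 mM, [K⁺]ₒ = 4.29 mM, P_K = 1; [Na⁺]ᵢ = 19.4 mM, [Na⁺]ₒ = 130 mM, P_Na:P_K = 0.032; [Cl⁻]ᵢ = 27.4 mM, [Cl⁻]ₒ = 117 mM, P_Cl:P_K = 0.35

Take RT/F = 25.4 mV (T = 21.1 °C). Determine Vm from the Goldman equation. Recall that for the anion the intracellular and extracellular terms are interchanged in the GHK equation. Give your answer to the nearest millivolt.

-53 mV

Vm = 25.4 · ln[(Σ P·[cation]ₒ + Σ P·[anion]ᵢ) / (Σ P·[cation]ᵢ + Σ P·[anion]ₒ)]
Numerator = 1×4.29 + 0.032×130 + 0.35×27.4 = 18.04
Denominator = 1×105 + 0.032×19.4 + 0.35×117 = 146.6
Vm = 25.4 · ln(0.12308) = 25.4 × (-2.0949) = -53.21 mV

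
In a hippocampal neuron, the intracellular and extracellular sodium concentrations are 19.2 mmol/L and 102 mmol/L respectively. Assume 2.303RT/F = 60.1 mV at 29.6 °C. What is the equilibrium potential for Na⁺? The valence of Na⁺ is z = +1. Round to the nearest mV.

E = (60.1/z) · log₁₀([Na⁺]_out/[Na⁺]_in) with z = +1.
= (60.1/1) · log₁₀(102/19.2) = 60.10 · log₁₀(5.312)
= 60.10 · (0.7253) = 43.59 mV

44 mV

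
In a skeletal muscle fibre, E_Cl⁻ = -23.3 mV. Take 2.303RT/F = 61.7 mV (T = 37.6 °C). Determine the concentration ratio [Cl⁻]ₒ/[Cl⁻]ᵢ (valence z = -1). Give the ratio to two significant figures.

log₁₀([out]/[in]) = E·z/(61.7) = -23.3 × -1 / 61.7 = 0.3776
[out]/[in] = 10^(0.3776) = 2.386

2.4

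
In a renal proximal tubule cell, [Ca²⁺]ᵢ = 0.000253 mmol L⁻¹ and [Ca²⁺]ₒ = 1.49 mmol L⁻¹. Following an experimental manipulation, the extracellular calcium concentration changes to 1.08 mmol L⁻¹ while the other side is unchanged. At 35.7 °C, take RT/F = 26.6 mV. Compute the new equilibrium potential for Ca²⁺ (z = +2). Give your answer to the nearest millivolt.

After the shift: [Ca²⁺]_out = 1.08, [Ca²⁺]_in = 0.000253 mmol L⁻¹.
E_new = (26.6/2)·ln(1.08/0.000253) = 13.30 · (8.3591) = 111.18 mV

111 mV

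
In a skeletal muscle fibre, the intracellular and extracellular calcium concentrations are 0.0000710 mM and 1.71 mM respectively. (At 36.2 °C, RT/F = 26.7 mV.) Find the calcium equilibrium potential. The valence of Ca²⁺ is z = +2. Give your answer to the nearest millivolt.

E = (26.7/z) · ln([Ca²⁺]_out/[Ca²⁺]_in) with z = +2.
= (26.7/2) · ln(1.71/0.0000710) = 13.35 · ln(2.408e+04)
= 13.35 · (10.0893) = 134.69 mV

135 mV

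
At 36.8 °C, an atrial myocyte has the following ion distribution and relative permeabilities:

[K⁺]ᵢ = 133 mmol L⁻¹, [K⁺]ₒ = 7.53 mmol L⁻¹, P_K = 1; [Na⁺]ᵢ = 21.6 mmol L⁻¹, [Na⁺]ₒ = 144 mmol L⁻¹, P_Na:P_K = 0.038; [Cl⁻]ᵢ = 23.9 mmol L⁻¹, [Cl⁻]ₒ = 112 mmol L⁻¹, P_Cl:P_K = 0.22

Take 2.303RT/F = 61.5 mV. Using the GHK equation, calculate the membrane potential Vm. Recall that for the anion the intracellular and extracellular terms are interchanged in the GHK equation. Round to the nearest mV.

-58 mV

Vm = 61.5 · log₁₀[(Σ P·[cation]ₒ + Σ P·[anion]ᵢ) / (Σ P·[cation]ᵢ + Σ P·[anion]ₒ)]
Numerator = 1×7.53 + 0.038×144 + 0.22×23.9 = 18.26
Denominator = 1×133 + 0.038×21.6 + 0.22×112 = 158.5
Vm = 61.5 · log₁₀(0.11523) = 61.5 × (-0.9384) = -57.71 mV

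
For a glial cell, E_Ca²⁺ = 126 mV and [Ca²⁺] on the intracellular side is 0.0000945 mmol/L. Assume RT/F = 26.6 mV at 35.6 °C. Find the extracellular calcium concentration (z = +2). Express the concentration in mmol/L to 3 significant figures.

Nernst: E = (26.6/2) · ln([out]/[in]), so ln([out]/[in]) = 126.0 × 2 / 26.6 = 9.4737.
[out]/[in] = e^(9.4737) = 1.301e+04.
[out] = 1.301e+04 × 0.0000945 = 1.23 mmol/L.

1.23 mmol/L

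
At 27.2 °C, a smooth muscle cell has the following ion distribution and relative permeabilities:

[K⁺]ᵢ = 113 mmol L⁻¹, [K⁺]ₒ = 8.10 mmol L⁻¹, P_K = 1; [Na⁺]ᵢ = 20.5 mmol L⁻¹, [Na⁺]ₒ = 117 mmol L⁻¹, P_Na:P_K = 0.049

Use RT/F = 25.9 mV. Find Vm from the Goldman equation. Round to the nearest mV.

-55 mV

Vm = 25.9 · ln[(Σ P·[cation]ₒ + Σ P·[anion]ᵢ) / (Σ P·[cation]ᵢ + Σ P·[anion]ₒ)]
Numerator = 1×8.10 + 0.049×117 = 13.83
Denominator = 1×113 + 0.049×20.5 = 114
Vm = 25.9 · ln(0.12134) = 25.9 × (-2.1092) = -54.63 mV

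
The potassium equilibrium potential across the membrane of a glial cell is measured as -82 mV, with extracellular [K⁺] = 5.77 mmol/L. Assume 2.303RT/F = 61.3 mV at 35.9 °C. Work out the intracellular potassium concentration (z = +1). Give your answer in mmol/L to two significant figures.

Nernst: E = (61.3/1) · log₁₀([out]/[in]), so log₁₀([out]/[in]) = -82.0 × 1 / 61.3 = -1.3377.
[out]/[in] = 10^(-1.3377) = 0.04595.
[in] = 5.77 / 0.04595 = 125.6 mmol/L.

130 mmol/L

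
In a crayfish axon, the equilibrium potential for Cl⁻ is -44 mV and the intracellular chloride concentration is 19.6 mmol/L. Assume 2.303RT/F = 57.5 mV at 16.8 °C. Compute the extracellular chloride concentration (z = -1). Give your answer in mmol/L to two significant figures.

110 mmol/L

Nernst: E = (57.5/-1) · log₁₀([out]/[in]), so log₁₀([out]/[in]) = -44.0 × -1 / 57.5 = 0.7652.
[out]/[in] = 10^(0.7652) = 5.824.
[out] = 5.824 × 19.6 = 114.1 mmol/L.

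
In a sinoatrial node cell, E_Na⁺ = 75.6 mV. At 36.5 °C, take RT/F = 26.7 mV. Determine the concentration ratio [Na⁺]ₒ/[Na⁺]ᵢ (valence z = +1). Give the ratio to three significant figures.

17.0

ln([out]/[in]) = E·z/(26.7) = 75.6 × 1 / 26.7 = 2.8315
[out]/[in] = e^(2.8315) = 16.97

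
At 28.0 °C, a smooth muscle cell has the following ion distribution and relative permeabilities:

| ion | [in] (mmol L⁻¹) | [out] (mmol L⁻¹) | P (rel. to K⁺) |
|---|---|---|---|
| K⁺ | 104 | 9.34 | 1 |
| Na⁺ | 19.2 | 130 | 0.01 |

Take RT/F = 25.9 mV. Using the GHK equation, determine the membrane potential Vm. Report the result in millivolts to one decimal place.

Vm = 25.9 · ln[(Σ P·[cation]ₒ + Σ P·[anion]ᵢ) / (Σ P·[cation]ᵢ + Σ P·[anion]ₒ)]
Numerator = 1×9.34 + 0.01×130 = 10.64
Denominator = 1×104 + 0.01×19.2 = 104.2
Vm = 25.9 · ln(0.10212) = 25.9 × (-2.2816) = -59.09 mV

-59.1 mV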